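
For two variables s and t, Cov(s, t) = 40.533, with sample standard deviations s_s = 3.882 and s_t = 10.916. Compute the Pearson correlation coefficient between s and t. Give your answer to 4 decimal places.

r = Cov(s,t) / (s_s · s_t) = 40.533 / (3.882 × 10.916)
  = 40.533 / 42.3759 ≈ 0.9565

0.9565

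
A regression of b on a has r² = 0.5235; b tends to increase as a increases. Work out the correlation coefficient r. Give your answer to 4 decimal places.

|r| = √0.5235 = 0.7235
The association is positive, so r = 0.7235.

0.7235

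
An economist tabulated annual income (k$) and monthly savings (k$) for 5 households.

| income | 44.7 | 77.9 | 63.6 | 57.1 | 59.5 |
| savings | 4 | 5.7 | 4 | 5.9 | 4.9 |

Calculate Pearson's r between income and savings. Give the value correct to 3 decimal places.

n = 5, Σx = 302.8, Σy = 24.5, Σx² = 18912.12, Σy² = 123.31, Σxy = 1505.67
nΣxy − ΣxΣy = 7528.35 − 7418.6 = 109.75
nΣx² − (Σx)² = 94560.6 − 91687.84 = 2872.76; nΣy² − (Σy)² = 616.55 − 600.25 = 16.3
r = 109.75 / √(2872.76 × 16.3) = 109.75 / 216.3931 ≈ 0.507

0.507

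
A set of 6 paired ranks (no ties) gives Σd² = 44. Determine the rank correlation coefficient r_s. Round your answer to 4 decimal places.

ρ = 1 − 6Σd² / [n(n²−1)] = 1 − 6×44 / (6×35)
  = 1 − 264/210 = 1 − 1.25714 ≈ -0.2571

-0.2571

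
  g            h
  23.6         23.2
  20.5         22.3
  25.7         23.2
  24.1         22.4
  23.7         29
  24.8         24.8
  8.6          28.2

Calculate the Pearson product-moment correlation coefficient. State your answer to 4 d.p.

n = 7, Σg = 151, Σh = 173.1, Σg² = 3469.2, Σh² = 4326.81, Σgh = 3685.61
nΣgh − ΣgΣh = 25799.27 − 26138.1 = -338.83
nΣg² − (Σg)² = 24284.4 − 22801 = 1483.4; nΣh² − (Σh)² = 30287.67 − 29963.61 = 324.06
r = -338.83 / √(1483.4 × 324.06) = -338.83 / 693.3330 ≈ -0.4887

-0.4887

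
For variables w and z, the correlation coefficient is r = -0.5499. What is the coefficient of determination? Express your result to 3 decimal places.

0.302

r² = (-0.5499)² = 0.302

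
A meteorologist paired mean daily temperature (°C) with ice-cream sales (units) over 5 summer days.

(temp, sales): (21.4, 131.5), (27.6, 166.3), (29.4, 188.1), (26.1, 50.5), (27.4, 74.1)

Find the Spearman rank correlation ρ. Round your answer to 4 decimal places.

0.7000

Rank temp: 1, 4, 5, 2, 3
Rank sales: 3, 4, 5, 1, 2
d = rank(temp) − rank(sales): -2, 0, 0, 1, 1; Σd² = 6
ρ = 1 − 6Σd² / [n(n²−1)] = 1 − 6×6 / (5×24) = 1 − 36/120 ≈ 0.7000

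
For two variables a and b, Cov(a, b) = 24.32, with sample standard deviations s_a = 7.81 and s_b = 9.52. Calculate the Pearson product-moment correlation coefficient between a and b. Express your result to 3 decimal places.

r = Cov(a,b) / (s_a · s_b) = 24.32 / (7.81 × 9.52)
  = 24.32 / 74.3512 ≈ 0.327

0.327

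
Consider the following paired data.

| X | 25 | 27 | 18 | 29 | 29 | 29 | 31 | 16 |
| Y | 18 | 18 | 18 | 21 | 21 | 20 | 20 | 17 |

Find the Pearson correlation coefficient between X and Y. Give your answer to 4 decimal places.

0.8033

n = 8, ΣX = 204, ΣY = 153, ΣX² = 5418, ΣY² = 2943, ΣXY = 3950
nΣXY − ΣXΣY = 31600 − 31212 = 388
nΣX² − (ΣX)² = 43344 − 41616 = 1728; nΣY² − (ΣY)² = 23544 − 23409 = 135
r = 388 / √(1728 × 135) = 388 / 482.9907 ≈ 0.8033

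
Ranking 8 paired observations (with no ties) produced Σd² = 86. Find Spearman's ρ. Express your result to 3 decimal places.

-0.024

ρ = 1 − 6Σd² / [n(n²−1)] = 1 − 6×86 / (8×63)
  = 1 − 516/504 = 1 − 1.0238 ≈ -0.024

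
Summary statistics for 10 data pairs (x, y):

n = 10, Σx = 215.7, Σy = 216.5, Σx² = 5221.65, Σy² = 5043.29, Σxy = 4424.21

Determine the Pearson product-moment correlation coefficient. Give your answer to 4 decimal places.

-0.5459

r = (nΣxy − ΣxΣy) / √[(nΣx² − (Σx)²)(nΣy² − (Σy)²)]
Numerator: 10×4424.21 − 215.7×216.5 = -2456.95
Denominator: √[(52216.5 − 46526.49)(50432.9 − 46872.25)] = √[5690.01 × 3560.65] = 4501.1259
r = -2456.95 / 4501.1259 ≈ -0.5459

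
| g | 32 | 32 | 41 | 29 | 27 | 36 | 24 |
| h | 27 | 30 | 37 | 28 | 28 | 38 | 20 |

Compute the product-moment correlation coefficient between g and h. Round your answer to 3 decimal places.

n = 7, Σg = 221, Σh = 208, Σg² = 7171, Σh² = 6410, Σgh = 6757
nΣgh − ΣgΣh = 47299 − 45968 = 1331
nΣg² − (Σg)² = 50197 − 48841 = 1356; nΣh² − (Σh)² = 44870 − 43264 = 1606
r = 1331 / √(1356 × 1606) = 1331 / 1475.7154 ≈ 0.902

0.902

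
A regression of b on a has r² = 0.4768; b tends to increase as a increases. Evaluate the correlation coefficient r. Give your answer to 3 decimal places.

0.691

|r| = √0.4768 = 0.691
The association is positive, so r = 0.691.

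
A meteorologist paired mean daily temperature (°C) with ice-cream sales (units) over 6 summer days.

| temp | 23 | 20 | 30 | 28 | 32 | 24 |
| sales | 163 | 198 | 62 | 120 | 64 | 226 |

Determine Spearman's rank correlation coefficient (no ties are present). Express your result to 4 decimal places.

-0.7714

Rank temp: 2, 1, 5, 4, 6, 3
Rank sales: 4, 5, 1, 3, 2, 6
d = rank(temp) − rank(sales): -2, -4, 4, 1, 4, -3; Σd² = 62
ρ = 1 − 6Σd² / [n(n²−1)] = 1 − 6×62 / (6×35) = 1 − 372/210 ≈ -0.7714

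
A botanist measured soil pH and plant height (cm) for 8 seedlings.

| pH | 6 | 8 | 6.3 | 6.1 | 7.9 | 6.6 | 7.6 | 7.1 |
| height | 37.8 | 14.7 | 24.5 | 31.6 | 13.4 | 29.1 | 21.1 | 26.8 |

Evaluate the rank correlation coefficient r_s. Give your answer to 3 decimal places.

Rank pH: 1, 8, 3, 2, 7, 4, 6, 5
Rank height: 8, 2, 4, 7, 1, 6, 3, 5
d = rank(pH) − rank(height): -7, 6, -1, -5, 6, -2, 3, 0; Σd² = 160
ρ = 1 − 6Σd² / [n(n²−1)] = 1 − 6×160 / (8×63) = 1 − 960/504 ≈ -0.905

-0.905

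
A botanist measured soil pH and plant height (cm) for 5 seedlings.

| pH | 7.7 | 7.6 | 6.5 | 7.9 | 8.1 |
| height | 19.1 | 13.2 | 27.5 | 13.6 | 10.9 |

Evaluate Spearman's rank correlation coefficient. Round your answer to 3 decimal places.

Rank pH: 3, 2, 1, 4, 5
Rank height: 4, 2, 5, 3, 1
d = rank(pH) − rank(height): -1, 0, -4, 1, 4; Σd² = 34
ρ = 1 − 6Σd² / [n(n²−1)] = 1 − 6×34 / (5×24) = 1 − 204/120 ≈ -0.700

-0.700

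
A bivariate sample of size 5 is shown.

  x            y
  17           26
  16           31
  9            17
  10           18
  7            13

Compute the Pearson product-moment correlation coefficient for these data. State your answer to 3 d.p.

0.947

n = 5, Σx = 59, Σy = 105, Σx² = 775, Σy² = 2419, Σxy = 1362
nΣxy − ΣxΣy = 6810 − 6195 = 615
nΣx² − (Σx)² = 3875 − 3481 = 394; nΣy² − (Σy)² = 12095 − 11025 = 1070
r = 615 / √(394 × 1070) = 615 / 649.2919 ≈ 0.947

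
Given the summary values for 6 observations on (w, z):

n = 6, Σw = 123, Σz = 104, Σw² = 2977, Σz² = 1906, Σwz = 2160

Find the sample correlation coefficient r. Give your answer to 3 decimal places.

0.129

r = (nΣwz − ΣwΣz) / √[(nΣw² − (Σw)²)(nΣz² − (Σz)²)]
Numerator: 6×2160 − 123×104 = 168
Denominator: √[(17862 − 15129)(11436 − 10816)] = √[2733 × 620] = 1301.7143
r = 168 / 1301.7143 ≈ 0.129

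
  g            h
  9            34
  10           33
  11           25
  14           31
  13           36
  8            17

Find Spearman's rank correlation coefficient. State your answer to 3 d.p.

Rank g: 2, 3, 4, 6, 5, 1
Rank h: 5, 4, 2, 3, 6, 1
d = rank(g) − rank(h): -3, -1, 2, 3, -1, 0; Σd² = 24
ρ = 1 − 6Σd² / [n(n²−1)] = 1 − 6×24 / (6×35) = 1 − 144/210 ≈ 0.314

0.314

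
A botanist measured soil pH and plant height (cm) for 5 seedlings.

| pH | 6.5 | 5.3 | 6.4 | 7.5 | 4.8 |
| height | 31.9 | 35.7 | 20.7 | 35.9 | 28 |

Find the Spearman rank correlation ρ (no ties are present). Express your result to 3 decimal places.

Rank pH: 4, 2, 3, 5, 1
Rank height: 3, 4, 1, 5, 2
d = rank(pH) − rank(height): 1, -2, 2, 0, -1; Σd² = 10
ρ = 1 − 6Σd² / [n(n²−1)] = 1 − 6×10 / (5×24) = 1 − 60/120 ≈ 0.500

0.500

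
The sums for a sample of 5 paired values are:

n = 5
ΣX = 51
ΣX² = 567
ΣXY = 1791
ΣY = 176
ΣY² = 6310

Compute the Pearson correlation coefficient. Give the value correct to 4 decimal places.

r = (nΣXY − ΣXΣY) / √[(nΣX² − (ΣX)²)(nΣY² − (ΣY)²)]
Numerator: 5×1791 − 51×176 = -21
Denominator: √[(2835 − 2601)(31550 − 30976)] = √[234 × 574] = 366.4915
r = -21 / 366.4915 ≈ -0.0573

-0.0573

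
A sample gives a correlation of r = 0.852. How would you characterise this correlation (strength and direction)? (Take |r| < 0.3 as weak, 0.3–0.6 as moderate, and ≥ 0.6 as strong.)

r = 0.852 > 0 so the relationship is positive.
|r| = 0.852, which falls in the strong range.

strong positive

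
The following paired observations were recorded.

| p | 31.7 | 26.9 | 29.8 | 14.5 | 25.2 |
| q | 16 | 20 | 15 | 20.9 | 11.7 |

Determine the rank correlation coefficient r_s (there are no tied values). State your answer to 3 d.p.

-0.300

Rank p: 5, 3, 4, 1, 2
Rank q: 3, 4, 2, 5, 1
d = rank(p) − rank(q): 2, -1, 2, -4, 1; Σd² = 26
ρ = 1 − 6Σd² / [n(n²−1)] = 1 − 6×26 / (5×24) = 1 − 156/120 ≈ -0.300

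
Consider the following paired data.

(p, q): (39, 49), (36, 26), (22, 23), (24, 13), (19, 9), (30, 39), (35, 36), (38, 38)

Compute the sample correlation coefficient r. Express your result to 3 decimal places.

0.840

n = 8, Σp = 243, Σq = 233, Σp² = 7807, Σq² = 8117, Σpq = 7710
nΣpq − ΣpΣq = 61680 − 56619 = 5061
nΣp² − (Σp)² = 62456 − 59049 = 3407; nΣq² − (Σq)² = 64936 − 54289 = 10647
r = 5061 / √(3407 × 10647) = 5061 / 6022.8174 ≈ 0.840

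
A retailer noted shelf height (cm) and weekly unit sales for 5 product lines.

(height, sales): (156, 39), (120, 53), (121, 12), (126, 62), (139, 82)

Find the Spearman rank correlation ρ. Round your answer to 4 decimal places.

Rank height: 5, 1, 2, 3, 4
Rank sales: 2, 3, 1, 4, 5
d = rank(height) − rank(sales): 3, -2, 1, -1, -1; Σd² = 16
ρ = 1 − 6Σd² / [n(n²−1)] = 1 − 6×16 / (5×24) = 1 − 96/120 ≈ 0.2000

0.2000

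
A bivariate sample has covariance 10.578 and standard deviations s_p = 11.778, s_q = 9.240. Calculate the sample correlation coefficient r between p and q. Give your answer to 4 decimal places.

0.0972

r = Cov(p,q) / (s_p · s_q) = 10.578 / (11.778 × 9.240)
  = 10.578 / 108.8287 ≈ 0.0972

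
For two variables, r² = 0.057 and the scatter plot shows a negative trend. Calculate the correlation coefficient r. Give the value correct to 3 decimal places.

|r| = √0.057 = 0.239
The association is negative, so r = −0.239.

-0.239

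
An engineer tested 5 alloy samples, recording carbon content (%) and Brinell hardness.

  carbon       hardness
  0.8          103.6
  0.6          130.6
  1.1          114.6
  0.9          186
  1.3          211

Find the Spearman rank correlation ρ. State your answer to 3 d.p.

Rank carbon: 2, 1, 4, 3, 5
Rank hardness: 1, 3, 2, 4, 5
d = rank(carbon) − rank(hardness): 1, -2, 2, -1, 0; Σd² = 10
ρ = 1 − 6Σd² / [n(n²−1)] = 1 − 6×10 / (5×24) = 1 − 60/120 ≈ 0.500

0.500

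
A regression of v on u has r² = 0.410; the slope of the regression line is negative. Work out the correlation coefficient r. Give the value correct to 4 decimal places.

|r| = √0.410 = 0.6403
The association is negative, so r = −0.6403.

-0.6403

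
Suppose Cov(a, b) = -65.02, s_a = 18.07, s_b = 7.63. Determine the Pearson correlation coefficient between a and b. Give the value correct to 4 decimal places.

r = Cov(a,b) / (s_a · s_b) = -65.02 / (18.07 × 7.63)
  = -65.02 / 137.8741 ≈ -0.4716

-0.4716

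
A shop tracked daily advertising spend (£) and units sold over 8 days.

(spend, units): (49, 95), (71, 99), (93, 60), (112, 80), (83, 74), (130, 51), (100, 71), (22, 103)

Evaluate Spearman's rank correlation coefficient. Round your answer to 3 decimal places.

-0.810

Rank spend: 2, 3, 5, 7, 4, 8, 6, 1
Rank units: 6, 7, 2, 5, 4, 1, 3, 8
d = rank(spend) − rank(units): -4, -4, 3, 2, 0, 7, 3, -7; Σd² = 152
ρ = 1 − 6Σd² / [n(n²−1)] = 1 − 6×152 / (8×63) = 1 − 912/504 ≈ -0.810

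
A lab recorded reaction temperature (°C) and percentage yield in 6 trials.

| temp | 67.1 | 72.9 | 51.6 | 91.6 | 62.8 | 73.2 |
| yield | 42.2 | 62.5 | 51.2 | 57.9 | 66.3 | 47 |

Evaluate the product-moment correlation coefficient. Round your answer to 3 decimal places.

n = 6, Σx = 419.2, Σy = 327.1, Σx² = 30172.02, Σy² = 18265.63, Σxy = 22937.47
nΣxy − ΣxΣy = 137624.82 − 137120.32 = 504.5
nΣx² − (Σx)² = 181032.12 − 175728.64 = 5303.48; nΣy² − (Σy)² = 109593.78 − 106994.41 = 2599.37
r = 504.5 / √(5303.48 × 2599.37) = 504.5 / 3712.9108 ≈ 0.136

0.136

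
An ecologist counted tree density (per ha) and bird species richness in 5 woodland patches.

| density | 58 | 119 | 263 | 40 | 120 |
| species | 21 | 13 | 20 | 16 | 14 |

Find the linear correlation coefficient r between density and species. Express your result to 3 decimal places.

n = 5, Σx = 600, Σy = 84, Σx² = 102694, Σy² = 1462, Σxy = 10345
nΣxy − ΣxΣy = 51725 − 50400 = 1325
nΣx² − (Σx)² = 513470 − 360000 = 153470; nΣy² − (Σy)² = 7310 − 7056 = 254
r = 1325 / √(153470 × 254) = 1325 / 6243.5070 ≈ 0.212

0.212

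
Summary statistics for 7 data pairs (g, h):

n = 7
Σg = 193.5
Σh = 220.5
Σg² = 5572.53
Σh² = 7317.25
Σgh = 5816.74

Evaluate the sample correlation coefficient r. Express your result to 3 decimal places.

-0.966

r = (nΣgh − ΣgΣh) / √[(nΣg² − (Σg)²)(nΣh² − (Σh)²)]
Numerator: 7×5816.74 − 193.5×220.5 = -1949.57
Denominator: √[(39007.71 − 37442.25)(51220.75 − 48620.25)] = √[1565.46 × 2600.5] = 2017.6667
r = -1949.57 / 2017.6667 ≈ -0.966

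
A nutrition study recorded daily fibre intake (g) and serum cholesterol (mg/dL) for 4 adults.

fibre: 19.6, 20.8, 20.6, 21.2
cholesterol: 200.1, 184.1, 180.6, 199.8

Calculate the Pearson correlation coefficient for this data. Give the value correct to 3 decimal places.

n = 4, Σx = 82.2, Σy = 764.6, Σx² = 1690.6, Σy² = 146469.22, Σxy = 15707.36
nΣxy − ΣxΣy = 62829.44 − 62850.12 = -20.68
nΣx² − (Σx)² = 6762.4 − 6756.84 = 5.56; nΣy² − (Σy)² = 585876.88 − 584613.16 = 1263.72
r = -20.68 / √(5.56 × 1263.72) = -20.68 / 83.8229 ≈ -0.247

-0.247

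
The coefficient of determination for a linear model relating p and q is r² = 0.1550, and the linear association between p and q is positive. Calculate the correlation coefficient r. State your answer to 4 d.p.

|r| = √0.1550 = 0.3937
The association is positive, so r = 0.3937.

0.3937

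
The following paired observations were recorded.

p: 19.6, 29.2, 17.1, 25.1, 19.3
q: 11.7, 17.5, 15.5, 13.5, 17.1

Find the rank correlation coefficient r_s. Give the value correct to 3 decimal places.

0.200

Rank p: 3, 5, 1, 4, 2
Rank q: 1, 5, 3, 2, 4
d = rank(p) − rank(q): 2, 0, -2, 2, -2; Σd² = 16
ρ = 1 − 6Σd² / [n(n²−1)] = 1 − 6×16 / (5×24) = 1 − 96/120 ≈ 0.200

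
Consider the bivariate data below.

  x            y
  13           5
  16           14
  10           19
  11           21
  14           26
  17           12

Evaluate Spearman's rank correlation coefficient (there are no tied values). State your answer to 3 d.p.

Rank x: 3, 5, 1, 2, 4, 6
Rank y: 1, 3, 4, 5, 6, 2
d = rank(x) − rank(y): 2, 2, -3, -3, -2, 4; Σd² = 46
ρ = 1 − 6Σd² / [n(n²−1)] = 1 − 6×46 / (6×35) = 1 − 276/210 ≈ -0.314

-0.314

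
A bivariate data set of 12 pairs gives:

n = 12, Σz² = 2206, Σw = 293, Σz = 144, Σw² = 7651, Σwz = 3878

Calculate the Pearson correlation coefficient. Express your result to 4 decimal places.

r = (nΣwz − ΣwΣz) / √[(nΣw² − (Σw)²)(nΣz² − (Σz)²)]
Numerator: 12×3878 − 293×144 = 4344
Denominator: √[(91812 − 85849)(26472 − 20736)] = √[5963 × 5736] = 5848.3988
r = 4344 / 5848.3988 ≈ 0.7428

0.7428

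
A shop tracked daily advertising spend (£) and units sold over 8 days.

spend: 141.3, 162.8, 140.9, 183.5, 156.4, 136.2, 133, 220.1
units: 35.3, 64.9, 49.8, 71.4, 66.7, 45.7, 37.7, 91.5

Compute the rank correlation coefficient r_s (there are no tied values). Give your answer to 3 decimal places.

Rank spend: 4, 6, 3, 7, 5, 2, 1, 8
Rank units: 1, 5, 4, 7, 6, 3, 2, 8
d = rank(spend) − rank(units): 3, 1, -1, 0, -1, -1, -1, 0; Σd² = 14
ρ = 1 − 6Σd² / [n(n²−1)] = 1 − 6×14 / (8×63) = 1 − 84/504 ≈ 0.833

0.833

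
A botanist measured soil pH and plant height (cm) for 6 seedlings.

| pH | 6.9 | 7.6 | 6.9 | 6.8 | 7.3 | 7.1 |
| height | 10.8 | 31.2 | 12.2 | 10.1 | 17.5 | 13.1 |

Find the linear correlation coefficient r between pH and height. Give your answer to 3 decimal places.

0.949

n = 6, Σx = 42.6, Σy = 94.9, Σx² = 302.92, Σy² = 1818.79, Σxy = 685.26
nΣxy − ΣxΣy = 4111.56 − 4042.74 = 68.82
nΣx² − (Σx)² = 1817.52 − 1814.76 = 2.76; nΣy² − (Σy)² = 10912.74 − 9006.01 = 1906.73
r = 68.82 / √(2.76 × 1906.73) = 68.82 / 72.5436 ≈ 0.949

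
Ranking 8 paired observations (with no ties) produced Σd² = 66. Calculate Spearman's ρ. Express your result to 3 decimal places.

0.214

ρ = 1 − 6Σd² / [n(n²−1)] = 1 − 6×66 / (8×63)
  = 1 − 396/504 = 1 − 0.7857 ≈ 0.214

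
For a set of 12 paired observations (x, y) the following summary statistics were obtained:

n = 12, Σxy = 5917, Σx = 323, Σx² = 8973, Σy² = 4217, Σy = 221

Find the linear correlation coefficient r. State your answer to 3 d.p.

r = (nΣxy − ΣxΣy) / √[(nΣx² − (Σx)²)(nΣy² − (Σy)²)]
Numerator: 12×5917 − 323×221 = -379
Denominator: √[(107676 − 104329)(50604 − 48841)] = √[3347 × 1763] = 2429.1482
r = -379 / 2429.1482 ≈ -0.156

-0.156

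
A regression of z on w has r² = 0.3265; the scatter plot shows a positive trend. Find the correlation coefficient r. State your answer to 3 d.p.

|r| = √0.3265 = 0.571
The association is positive, so r = 0.571.

0.571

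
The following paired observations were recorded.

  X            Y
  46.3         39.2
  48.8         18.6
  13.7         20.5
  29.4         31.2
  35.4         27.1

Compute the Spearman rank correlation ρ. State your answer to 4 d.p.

Rank X: 4, 5, 1, 2, 3
Rank Y: 5, 1, 2, 4, 3
d = rank(X) − rank(Y): -1, 4, -1, -2, 0; Σd² = 22
ρ = 1 − 6Σd² / [n(n²−1)] = 1 − 6×22 / (5×24) = 1 − 132/120 ≈ -0.1000

-0.1000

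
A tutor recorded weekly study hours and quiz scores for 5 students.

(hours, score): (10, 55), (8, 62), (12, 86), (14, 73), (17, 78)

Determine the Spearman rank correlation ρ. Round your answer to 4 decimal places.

Rank hours: 2, 1, 3, 4, 5
Rank score: 1, 2, 5, 3, 4
d = rank(hours) − rank(score): 1, -1, -2, 1, 1; Σd² = 8
ρ = 1 − 6Σd² / [n(n²−1)] = 1 − 6×8 / (5×24) = 1 − 48/120 ≈ 0.6000

0.6000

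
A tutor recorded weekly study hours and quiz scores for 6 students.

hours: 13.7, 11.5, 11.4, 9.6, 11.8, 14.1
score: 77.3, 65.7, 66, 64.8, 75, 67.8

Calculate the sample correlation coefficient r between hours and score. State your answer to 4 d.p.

0.5398

n = 6, Σx = 72.1, Σy = 416.6, Σx² = 880.11, Σy² = 29068.66, Σxy = 5030.02
nΣxy − ΣxΣy = 30180.12 − 30036.86 = 143.26
nΣx² − (Σx)² = 5280.66 − 5198.41 = 82.25; nΣy² − (Σy)² = 174411.96 − 173555.56 = 856.4
r = 143.26 / √(82.25 × 856.4) = 143.26 / 265.4033 ≈ 0.5398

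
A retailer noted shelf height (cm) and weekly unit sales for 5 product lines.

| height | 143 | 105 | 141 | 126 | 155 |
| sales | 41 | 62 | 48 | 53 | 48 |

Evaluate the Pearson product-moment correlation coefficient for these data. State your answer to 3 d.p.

-0.853

n = 5, Σx = 670, Σy = 252, Σx² = 91256, Σy² = 12942, Σxy = 33259
nΣxy − ΣxΣy = 166295 − 168840 = -2545
nΣx² − (Σx)² = 456280 − 448900 = 7380; nΣy² − (Σy)² = 64710 − 63504 = 1206
r = -2545 / √(7380 × 1206) = -2545 / 2983.3337 ≈ -0.853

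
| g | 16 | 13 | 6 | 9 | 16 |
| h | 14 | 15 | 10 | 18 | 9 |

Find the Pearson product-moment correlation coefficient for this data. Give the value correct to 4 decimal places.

n = 5, Σg = 60, Σh = 66, Σg² = 798, Σh² = 926, Σgh = 785
nΣgh − ΣgΣh = 3925 − 3960 = -35
nΣg² − (Σg)² = 3990 − 3600 = 390; nΣh² − (Σh)² = 4630 − 4356 = 274
r = -35 / √(390 × 274) = -35 / 326.8945 ≈ -0.1071

-0.1071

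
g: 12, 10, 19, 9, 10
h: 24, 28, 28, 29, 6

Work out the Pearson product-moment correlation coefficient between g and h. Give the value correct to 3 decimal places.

0.260

n = 5, Σg = 60, Σh = 115, Σg² = 786, Σh² = 3021, Σgh = 1421
nΣgh − ΣgΣh = 7105 − 6900 = 205
nΣg² − (Σg)² = 3930 − 3600 = 330; nΣh² − (Σh)² = 15105 − 13225 = 1880
r = 205 / √(330 × 1880) = 205 / 787.6547 ≈ 0.260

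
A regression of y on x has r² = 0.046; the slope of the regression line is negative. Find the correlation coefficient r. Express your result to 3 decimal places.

|r| = √0.046 = 0.214
The association is negative, so r = −0.214.

-0.214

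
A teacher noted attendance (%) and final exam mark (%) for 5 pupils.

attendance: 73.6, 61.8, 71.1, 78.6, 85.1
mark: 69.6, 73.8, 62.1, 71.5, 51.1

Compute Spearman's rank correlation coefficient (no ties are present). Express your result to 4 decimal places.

-0.6000

Rank attendance: 3, 1, 2, 4, 5
Rank mark: 3, 5, 2, 4, 1
d = rank(attendance) − rank(mark): 0, -4, 0, 0, 4; Σd² = 32
ρ = 1 − 6Σd² / [n(n²−1)] = 1 − 6×32 / (5×24) = 1 − 192/120 ≈ -0.6000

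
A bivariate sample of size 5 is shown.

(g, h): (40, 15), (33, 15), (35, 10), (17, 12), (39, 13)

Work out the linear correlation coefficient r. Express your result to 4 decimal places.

n = 5, Σg = 164, Σh = 65, Σg² = 5724, Σh² = 863, Σgh = 2156
nΣgh − ΣgΣh = 10780 − 10660 = 120
nΣg² − (Σg)² = 28620 − 26896 = 1724; nΣh² − (Σh)² = 4315 − 4225 = 90
r = 120 / √(1724 × 90) = 120 / 393.9035 ≈ 0.3046

0.3046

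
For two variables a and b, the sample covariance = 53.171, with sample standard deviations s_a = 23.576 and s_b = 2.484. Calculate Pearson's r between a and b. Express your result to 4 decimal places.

r = Cov(a,b) / (s_a · s_b) = 53.171 / (23.576 × 2.484)
  = 53.171 / 58.5628 ≈ 0.9079

0.9079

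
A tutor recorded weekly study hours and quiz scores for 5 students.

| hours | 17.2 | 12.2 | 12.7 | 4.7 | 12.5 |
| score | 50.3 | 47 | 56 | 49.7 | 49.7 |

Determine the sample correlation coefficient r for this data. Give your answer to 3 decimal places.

n = 5, Σx = 59.3, Σy = 252.7, Σx² = 784.31, Σy² = 12815.27, Σxy = 3004.6
nΣxy − ΣxΣy = 15023 − 14985.11 = 37.89
nΣx² − (Σx)² = 3921.55 − 3516.49 = 405.06; nΣy² − (Σy)² = 64076.35 − 63857.29 = 219.06
r = 37.89 / √(405.06 × 219.06) = 37.89 / 297.8799 ≈ 0.127

0.127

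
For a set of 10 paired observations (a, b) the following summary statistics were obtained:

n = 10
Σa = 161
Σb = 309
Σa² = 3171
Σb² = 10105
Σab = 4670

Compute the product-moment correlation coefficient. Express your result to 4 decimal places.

r = (nΣab − ΣaΣb) / √[(nΣa² − (Σa)²)(nΣb² − (Σb)²)]
Numerator: 10×4670 − 161×309 = -3049
Denominator: √[(31710 − 25921)(101050 − 95481)] = √[5789 × 5569] = 5677.9346
r = -3049 / 5677.9346 ≈ -0.5370

-0.5370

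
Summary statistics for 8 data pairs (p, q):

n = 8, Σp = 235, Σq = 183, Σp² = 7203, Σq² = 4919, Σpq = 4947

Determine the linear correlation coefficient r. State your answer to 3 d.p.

-0.914

r = (nΣpq − ΣpΣq) / √[(nΣp² − (Σp)²)(nΣq² − (Σq)²)]
Numerator: 8×4947 − 235×183 = -3429
Denominator: √[(57624 − 55225)(39352 − 33489)] = √[2399 × 5863] = 3750.3782
r = -3429 / 3750.3782 ≈ -0.914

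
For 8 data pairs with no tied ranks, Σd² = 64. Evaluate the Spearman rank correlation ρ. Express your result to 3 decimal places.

0.238

ρ = 1 − 6Σd² / [n(n²−1)] = 1 − 6×64 / (8×63)
  = 1 − 384/504 = 1 − 0.7619 ≈ 0.238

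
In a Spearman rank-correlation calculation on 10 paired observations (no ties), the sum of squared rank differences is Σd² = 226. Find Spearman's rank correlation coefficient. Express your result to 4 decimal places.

-0.3697

ρ = 1 − 6Σd² / [n(n²−1)] = 1 − 6×226 / (10×99)
  = 1 − 1356/990 = 1 − 1.36970 ≈ -0.3697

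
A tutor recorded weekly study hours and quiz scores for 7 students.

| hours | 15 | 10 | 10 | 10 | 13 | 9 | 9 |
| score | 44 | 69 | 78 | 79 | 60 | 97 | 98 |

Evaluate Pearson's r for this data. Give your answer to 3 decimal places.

-0.928

n = 7, Σx = 76, Σy = 525, Σx² = 856, Σy² = 41635, Σxy = 5455
nΣxy − ΣxΣy = 38185 − 39900 = -1715
nΣx² − (Σx)² = 5992 − 5776 = 216; nΣy² − (Σy)² = 291445 − 275625 = 15820
r = -1715 / √(216 × 15820) = -1715 / 1848.5454 ≈ -0.928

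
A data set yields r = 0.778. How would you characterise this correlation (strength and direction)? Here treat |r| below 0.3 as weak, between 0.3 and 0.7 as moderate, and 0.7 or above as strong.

strong positive

r = 0.778 > 0 so the relationship is positive.
|r| = 0.778, which falls in the strong range.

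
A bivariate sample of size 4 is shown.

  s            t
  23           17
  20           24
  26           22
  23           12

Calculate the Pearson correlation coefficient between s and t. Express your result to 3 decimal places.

-0.152

n = 4, Σs = 92, Σt = 75, Σs² = 2134, Σt² = 1493, Σst = 1719
nΣst − ΣsΣt = 6876 − 6900 = -24
nΣs² − (Σs)² = 8536 − 8464 = 72; nΣt² − (Σt)² = 5972 − 5625 = 347
r = -24 / √(72 × 347) = -24 / 158.0633 ≈ -0.152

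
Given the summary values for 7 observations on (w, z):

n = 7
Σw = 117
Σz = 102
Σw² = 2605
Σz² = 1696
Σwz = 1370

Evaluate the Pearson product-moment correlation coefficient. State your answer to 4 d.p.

-0.9074

r = (nΣwz − ΣwΣz) / √[(nΣw² − (Σw)²)(nΣz² − (Σz)²)]
Numerator: 7×1370 − 117×102 = -2344
Denominator: √[(18235 − 13689)(11872 − 10404)] = √[4546 × 1468] = 2583.3172
r = -2344 / 2583.3172 ≈ -0.9074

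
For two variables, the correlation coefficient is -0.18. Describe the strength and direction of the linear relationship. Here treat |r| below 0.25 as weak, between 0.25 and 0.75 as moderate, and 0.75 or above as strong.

weak negative

r = -0.18 < 0 so the relationship is negative.
|r| = 0.18, which falls in the weak range.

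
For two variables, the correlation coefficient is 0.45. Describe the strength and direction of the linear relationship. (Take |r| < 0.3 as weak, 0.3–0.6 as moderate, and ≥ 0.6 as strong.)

moderate positive

r = 0.45 > 0 so the relationship is positive.
|r| = 0.45, which falls in the moderate range.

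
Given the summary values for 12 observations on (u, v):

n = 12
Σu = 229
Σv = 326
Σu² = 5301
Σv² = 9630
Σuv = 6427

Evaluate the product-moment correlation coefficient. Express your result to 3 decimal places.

r = (nΣuv − ΣuΣv) / √[(nΣu² − (Σu)²)(nΣv² − (Σv)²)]
Numerator: 12×6427 − 229×326 = 2470
Denominator: √[(63612 − 52441)(115560 − 106276)] = √[11171 × 9284] = 10183.8875
r = 2470 / 10183.8875 ≈ 0.243

0.243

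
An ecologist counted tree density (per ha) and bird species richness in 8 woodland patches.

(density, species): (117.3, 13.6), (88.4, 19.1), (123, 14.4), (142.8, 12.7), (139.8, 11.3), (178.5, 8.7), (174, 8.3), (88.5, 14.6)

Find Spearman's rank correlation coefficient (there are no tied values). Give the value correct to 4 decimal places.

-0.9286

Rank density: 3, 1, 4, 6, 5, 8, 7, 2
Rank species: 5, 8, 6, 4, 3, 2, 1, 7
d = rank(density) − rank(species): -2, -7, -2, 2, 2, 6, 6, -5; Σd² = 162
ρ = 1 − 6Σd² / [n(n²−1)] = 1 − 6×162 / (8×63) = 1 − 972/504 ≈ -0.9286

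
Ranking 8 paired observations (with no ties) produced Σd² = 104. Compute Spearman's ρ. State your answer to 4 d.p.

-0.2381

ρ = 1 − 6Σd² / [n(n²−1)] = 1 − 6×104 / (8×63)
  = 1 − 624/504 = 1 − 1.23810 ≈ -0.2381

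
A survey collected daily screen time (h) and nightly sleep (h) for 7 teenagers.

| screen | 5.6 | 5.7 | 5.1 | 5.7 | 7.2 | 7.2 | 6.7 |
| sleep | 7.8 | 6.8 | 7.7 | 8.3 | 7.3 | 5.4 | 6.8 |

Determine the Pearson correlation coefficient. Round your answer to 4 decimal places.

-0.6579

n = 7, Σx = 43.2, Σy = 50.1, Σx² = 270.92, Σy² = 363.95, Σxy = 306.02
nΣxy − ΣxΣy = 2142.14 − 2164.32 = -22.18
nΣx² − (Σx)² = 1896.44 − 1866.24 = 30.2; nΣy² − (Σy)² = 2547.65 − 2510.01 = 37.64
r = -22.18 / √(30.2 × 37.64) = -22.18 / 33.7154 ≈ -0.6579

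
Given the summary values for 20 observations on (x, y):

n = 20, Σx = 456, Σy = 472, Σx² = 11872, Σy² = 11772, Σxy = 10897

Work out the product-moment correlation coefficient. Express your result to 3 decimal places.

r = (nΣxy − ΣxΣy) / √[(nΣx² − (Σx)²)(nΣy² − (Σy)²)]
Numerator: 20×10897 − 456×472 = 2708
Denominator: √[(237440 − 207936)(235440 − 222784)] = √[29504 × 12656] = 19323.6286
r = 2708 / 19323.6286 ≈ 0.140

0.140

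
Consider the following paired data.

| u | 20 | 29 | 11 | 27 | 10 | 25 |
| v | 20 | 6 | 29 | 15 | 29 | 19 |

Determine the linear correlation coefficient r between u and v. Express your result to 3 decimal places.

-0.938

n = 6, Σu = 122, Σv = 118, Σu² = 2816, Σv² = 2704, Σuv = 2063
nΣuv − ΣuΣv = 12378 − 14396 = -2018
nΣu² − (Σu)² = 16896 − 14884 = 2012; nΣv² − (Σv)² = 16224 − 13924 = 2300
r = -2018 / √(2012 × 2300) = -2018 / 2151.1857 ≈ -0.938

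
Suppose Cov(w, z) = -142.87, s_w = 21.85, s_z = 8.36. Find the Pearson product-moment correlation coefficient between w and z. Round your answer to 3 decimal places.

-0.782

r = Cov(w,z) / (s_w · s_z) = -142.87 / (21.85 × 8.36)
  = -142.87 / 182.6660 ≈ -0.782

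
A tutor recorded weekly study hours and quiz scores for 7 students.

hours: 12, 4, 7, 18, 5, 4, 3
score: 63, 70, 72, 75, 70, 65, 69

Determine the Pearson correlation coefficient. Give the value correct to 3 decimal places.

0.317

n = 7, Σx = 53, Σy = 484, Σx² = 583, Σy² = 33564, Σxy = 3707
nΣxy − ΣxΣy = 25949 − 25652 = 297
nΣx² − (Σx)² = 4081 − 2809 = 1272; nΣy² − (Σy)² = 234948 − 234256 = 692
r = 297 / √(1272 × 692) = 297 / 938.2025 ≈ 0.317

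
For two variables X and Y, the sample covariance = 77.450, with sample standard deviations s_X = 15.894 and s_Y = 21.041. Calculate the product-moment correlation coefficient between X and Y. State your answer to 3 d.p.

0.232

r = Cov(X,Y) / (s_X · s_Y) = 77.450 / (15.894 × 21.041)
  = 77.450 / 334.4257 ≈ 0.232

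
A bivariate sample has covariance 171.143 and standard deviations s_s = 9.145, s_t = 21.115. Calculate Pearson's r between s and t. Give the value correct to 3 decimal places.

r = Cov(s,t) / (s_s · s_t) = 171.143 / (9.145 × 21.115)
  = 171.143 / 193.0967 ≈ 0.886

0.886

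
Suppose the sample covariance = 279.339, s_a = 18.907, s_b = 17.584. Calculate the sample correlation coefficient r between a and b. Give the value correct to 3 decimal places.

r = Cov(a,b) / (s_a · s_b) = 279.339 / (18.907 × 17.584)
  = 279.339 / 332.4607 ≈ 0.840

0.840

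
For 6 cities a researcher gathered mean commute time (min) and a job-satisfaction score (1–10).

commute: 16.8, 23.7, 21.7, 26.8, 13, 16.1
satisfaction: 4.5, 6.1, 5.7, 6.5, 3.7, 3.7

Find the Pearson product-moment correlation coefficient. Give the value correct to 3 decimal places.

0.973

n = 6, Σx = 118.1, Σy = 30.2, Σx² = 2461.27, Σy² = 159.58, Σxy = 625.73
nΣxy − ΣxΣy = 3754.38 − 3566.62 = 187.76
nΣx² − (Σx)² = 14767.62 − 13947.61 = 820.01; nΣy² − (Σy)² = 957.48 − 912.04 = 45.44
r = 187.76 / √(820.01 × 45.44) = 187.76 / 193.0317 ≈ 0.973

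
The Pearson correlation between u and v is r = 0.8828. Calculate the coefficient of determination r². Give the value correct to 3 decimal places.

0.779

r² = (0.8828)² = 0.779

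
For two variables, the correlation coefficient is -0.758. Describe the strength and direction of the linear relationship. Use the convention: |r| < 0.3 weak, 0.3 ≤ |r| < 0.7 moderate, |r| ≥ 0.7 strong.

r = -0.758 < 0 so the relationship is negative.
|r| = 0.758, which falls in the strong range.

strong negative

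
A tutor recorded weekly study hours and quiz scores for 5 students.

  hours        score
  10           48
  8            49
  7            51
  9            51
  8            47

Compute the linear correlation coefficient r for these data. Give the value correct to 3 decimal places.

n = 5, Σx = 42, Σy = 246, Σx² = 358, Σy² = 12116, Σxy = 2064
nΣxy − ΣxΣy = 10320 − 10332 = -12
nΣx² − (Σx)² = 1790 − 1764 = 26; nΣy² − (Σy)² = 60580 − 60516 = 64
r = -12 / √(26 × 64) = -12 / 40.7922 ≈ -0.294

-0.294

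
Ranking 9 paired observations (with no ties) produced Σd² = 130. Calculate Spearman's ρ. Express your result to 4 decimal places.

-0.0833

ρ = 1 − 6Σd² / [n(n²−1)] = 1 − 6×130 / (9×80)
  = 1 − 780/720 = 1 − 1.08333 ≈ -0.0833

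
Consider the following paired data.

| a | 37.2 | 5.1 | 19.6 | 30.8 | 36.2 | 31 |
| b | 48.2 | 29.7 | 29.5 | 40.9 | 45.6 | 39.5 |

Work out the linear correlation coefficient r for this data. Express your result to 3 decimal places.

0.908

n = 6, Σa = 159.9, Σb = 233.4, Σa² = 5014.09, Σb² = 9388, Σab = 6657.65
nΣab − ΣaΣb = 39945.9 − 37320.66 = 2625.24
nΣa² − (Σa)² = 30084.54 − 25568.01 = 4516.53; nΣb² − (Σb)² = 56328 − 54475.56 = 1852.44
r = 2625.24 / √(4516.53 × 1852.44) = 2625.24 / 2892.5077 ≈ 0.908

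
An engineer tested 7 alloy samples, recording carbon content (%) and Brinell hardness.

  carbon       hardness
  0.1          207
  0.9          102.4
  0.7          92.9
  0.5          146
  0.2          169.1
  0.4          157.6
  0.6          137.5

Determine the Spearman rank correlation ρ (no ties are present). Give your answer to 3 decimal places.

-0.964

Rank carbon: 1, 7, 6, 4, 2, 3, 5
Rank hardness: 7, 2, 1, 4, 6, 5, 3
d = rank(carbon) − rank(hardness): -6, 5, 5, 0, -4, -2, 2; Σd² = 110
ρ = 1 − 6Σd² / [n(n²−1)] = 1 − 6×110 / (7×48) = 1 − 660/336 ≈ -0.964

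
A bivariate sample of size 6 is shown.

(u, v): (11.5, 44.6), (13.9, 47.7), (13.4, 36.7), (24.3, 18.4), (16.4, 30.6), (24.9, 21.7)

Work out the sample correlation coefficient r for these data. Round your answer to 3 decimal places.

n = 6, Σu = 104.4, Σv = 199.7, Σu² = 1984.48, Σv² = 7357.15, Σuv = 3157
nΣuv − ΣuΣv = 18942 − 20848.68 = -1906.68
nΣu² − (Σu)² = 11906.88 − 10899.36 = 1007.52; nΣv² − (Σv)² = 44142.9 − 39880.09 = 4262.81
r = -1906.68 / √(1007.52 × 4262.81) = -1906.68 / 2072.4059 ≈ -0.920

-0.920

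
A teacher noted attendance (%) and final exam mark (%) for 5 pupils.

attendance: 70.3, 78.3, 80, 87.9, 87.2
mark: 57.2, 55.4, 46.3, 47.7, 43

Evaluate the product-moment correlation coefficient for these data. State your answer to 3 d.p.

-0.836

n = 5, Σx = 403.7, Σy = 249.6, Σx² = 32803.23, Σy² = 12608.98, Σxy = 20005.41
nΣxy − ΣxΣy = 100027.05 − 100763.52 = -736.47
nΣx² − (Σx)² = 164016.15 − 162973.69 = 1042.46; nΣy² − (Σy)² = 63044.9 − 62300.16 = 744.74
r = -736.47 / √(1042.46 × 744.74) = -736.47 / 881.1139 ≈ -0.836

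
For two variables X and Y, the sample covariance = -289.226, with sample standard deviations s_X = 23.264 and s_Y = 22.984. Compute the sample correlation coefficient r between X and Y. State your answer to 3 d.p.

r = Cov(X,Y) / (s_X · s_Y) = -289.226 / (23.264 × 22.984)
  = -289.226 / 534.6998 ≈ -0.541

-0.541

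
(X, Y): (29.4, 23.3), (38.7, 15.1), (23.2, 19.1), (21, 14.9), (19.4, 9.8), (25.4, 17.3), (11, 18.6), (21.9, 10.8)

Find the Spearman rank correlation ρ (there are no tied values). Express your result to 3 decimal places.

0.381

Rank X: 7, 8, 5, 3, 2, 6, 1, 4
Rank Y: 8, 4, 7, 3, 1, 5, 6, 2
d = rank(X) − rank(Y): -1, 4, -2, 0, 1, 1, -5, 2; Σd² = 52
ρ = 1 − 6Σd² / [n(n²−1)] = 1 − 6×52 / (8×63) = 1 − 312/504 ≈ 0.381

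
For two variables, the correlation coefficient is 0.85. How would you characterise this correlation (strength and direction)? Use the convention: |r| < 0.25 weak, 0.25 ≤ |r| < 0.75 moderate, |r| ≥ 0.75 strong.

r = 0.85 > 0 so the relationship is positive.
|r| = 0.85, which falls in the strong range.

strong positive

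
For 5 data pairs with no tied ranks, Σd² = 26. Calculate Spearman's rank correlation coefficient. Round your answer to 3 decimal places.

ρ = 1 − 6Σd² / [n(n²−1)] = 1 − 6×26 / (5×24)
  = 1 − 156/120 = 1 − 1.3000 ≈ -0.300

-0.300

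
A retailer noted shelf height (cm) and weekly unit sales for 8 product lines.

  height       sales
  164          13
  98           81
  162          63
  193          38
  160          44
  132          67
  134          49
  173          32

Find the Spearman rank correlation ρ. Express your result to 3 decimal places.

-0.833

Rank height: 6, 1, 5, 8, 4, 2, 3, 7
Rank sales: 1, 8, 6, 3, 4, 7, 5, 2
d = rank(height) − rank(sales): 5, -7, -1, 5, 0, -5, -2, 5; Σd² = 154
ρ = 1 − 6Σd² / [n(n²−1)] = 1 − 6×154 / (8×63) = 1 − 924/504 ≈ -0.833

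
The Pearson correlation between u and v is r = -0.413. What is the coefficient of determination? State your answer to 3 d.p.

0.171

r² = (-0.413)² = 0.171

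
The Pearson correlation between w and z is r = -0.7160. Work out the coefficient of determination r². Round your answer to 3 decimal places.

r² = (-0.7160)² = 0.513

0.513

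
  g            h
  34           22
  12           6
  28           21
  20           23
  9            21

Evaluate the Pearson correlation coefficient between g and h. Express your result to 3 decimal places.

0.473

n = 5, Σg = 103, Σh = 93, Σg² = 2565, Σh² = 1931, Σgh = 2057
nΣgh − ΣgΣh = 10285 − 9579 = 706
nΣg² − (Σg)² = 12825 − 10609 = 2216; nΣh² − (Σh)² = 9655 − 8649 = 1006
r = 706 / √(2216 × 1006) = 706 / 1493.0827 ≈ 0.473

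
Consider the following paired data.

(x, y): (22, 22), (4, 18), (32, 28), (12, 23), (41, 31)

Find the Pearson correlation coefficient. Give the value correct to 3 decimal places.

0.953

n = 5, Σx = 111, Σy = 122, Σx² = 3349, Σy² = 3082, Σxy = 2999
nΣxy − ΣxΣy = 14995 − 13542 = 1453
nΣx² − (Σx)² = 16745 − 12321 = 4424; nΣy² − (Σy)² = 15410 − 14884 = 526
r = 1453 / √(4424 × 526) = 1453 / 1525.4586 ≈ 0.953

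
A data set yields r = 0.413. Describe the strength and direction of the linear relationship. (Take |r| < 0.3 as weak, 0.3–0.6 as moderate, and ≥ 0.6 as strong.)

moderate positive

r = 0.413 > 0 so the relationship is positive.
|r| = 0.413, which falls in the moderate range.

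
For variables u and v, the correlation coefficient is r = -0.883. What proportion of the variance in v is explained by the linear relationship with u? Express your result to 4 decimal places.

0.7797

r² = (-0.883)² = 0.7797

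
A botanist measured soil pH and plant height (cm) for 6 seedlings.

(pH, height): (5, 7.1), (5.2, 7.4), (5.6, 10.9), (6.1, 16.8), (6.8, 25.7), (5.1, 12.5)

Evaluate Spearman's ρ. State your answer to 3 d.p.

Rank pH: 1, 3, 4, 5, 6, 2
Rank height: 1, 2, 3, 5, 6, 4
d = rank(pH) − rank(height): 0, 1, 1, 0, 0, -2; Σd² = 6
ρ = 1 − 6Σd² / [n(n²−1)] = 1 − 6×6 / (6×35) = 1 − 36/210 ≈ 0.829

0.829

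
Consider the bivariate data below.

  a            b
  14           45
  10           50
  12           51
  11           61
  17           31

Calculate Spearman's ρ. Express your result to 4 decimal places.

-0.7000

Rank a: 4, 1, 3, 2, 5
Rank b: 2, 3, 4, 5, 1
d = rank(a) − rank(b): 2, -2, -1, -3, 4; Σd² = 34
ρ = 1 − 6Σd² / [n(n²−1)] = 1 − 6×34 / (5×24) = 1 − 204/120 ≈ -0.7000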